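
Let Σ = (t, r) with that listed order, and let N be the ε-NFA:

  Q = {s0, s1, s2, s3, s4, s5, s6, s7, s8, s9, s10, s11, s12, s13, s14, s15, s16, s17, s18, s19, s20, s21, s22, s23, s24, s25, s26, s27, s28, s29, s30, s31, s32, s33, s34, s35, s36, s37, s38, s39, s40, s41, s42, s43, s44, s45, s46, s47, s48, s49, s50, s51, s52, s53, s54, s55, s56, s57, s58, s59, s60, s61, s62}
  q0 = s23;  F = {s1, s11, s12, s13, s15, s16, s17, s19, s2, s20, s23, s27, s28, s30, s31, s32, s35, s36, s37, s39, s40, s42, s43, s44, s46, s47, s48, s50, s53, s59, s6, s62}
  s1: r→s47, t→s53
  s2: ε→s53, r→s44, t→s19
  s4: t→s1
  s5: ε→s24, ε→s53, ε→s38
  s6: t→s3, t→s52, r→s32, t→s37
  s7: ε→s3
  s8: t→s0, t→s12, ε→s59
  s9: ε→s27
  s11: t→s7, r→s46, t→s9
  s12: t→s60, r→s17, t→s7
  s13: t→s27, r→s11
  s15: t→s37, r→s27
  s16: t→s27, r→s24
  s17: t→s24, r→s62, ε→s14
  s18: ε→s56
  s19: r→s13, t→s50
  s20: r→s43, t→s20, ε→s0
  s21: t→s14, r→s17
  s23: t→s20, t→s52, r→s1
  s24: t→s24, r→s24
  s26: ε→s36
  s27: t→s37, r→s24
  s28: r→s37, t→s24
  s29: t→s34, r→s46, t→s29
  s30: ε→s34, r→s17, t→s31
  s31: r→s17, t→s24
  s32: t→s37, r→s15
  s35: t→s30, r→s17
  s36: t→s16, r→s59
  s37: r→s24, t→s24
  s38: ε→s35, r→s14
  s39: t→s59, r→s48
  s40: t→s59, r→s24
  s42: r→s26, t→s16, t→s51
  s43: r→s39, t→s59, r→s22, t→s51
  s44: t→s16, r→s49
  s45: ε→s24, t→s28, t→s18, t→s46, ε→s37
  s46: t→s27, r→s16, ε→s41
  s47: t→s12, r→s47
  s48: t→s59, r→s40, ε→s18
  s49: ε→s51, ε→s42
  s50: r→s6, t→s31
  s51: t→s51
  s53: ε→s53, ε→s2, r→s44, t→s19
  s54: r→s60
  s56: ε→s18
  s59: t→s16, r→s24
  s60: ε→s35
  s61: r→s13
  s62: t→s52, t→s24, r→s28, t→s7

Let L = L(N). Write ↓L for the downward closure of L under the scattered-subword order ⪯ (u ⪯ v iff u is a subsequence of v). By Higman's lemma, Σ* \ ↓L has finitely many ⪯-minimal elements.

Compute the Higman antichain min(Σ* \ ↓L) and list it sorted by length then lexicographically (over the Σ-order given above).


Antichain: [trtr, rrtrt, trrrrr, rttttt].

|Q|=63, |F|=32, |δ|=114 (23 ε).
min D↑ (32 st, q0=0, F={12}): 0:t→1,r→2 1:t→1,r→3 2:t→4,r→5 3:t→6,r→7 4:t→8,r→9 5:t→10,r→5 6:t→11,r→12 7:t→6,r→13 8:t→14,r→15 9:t→11,r→16 10:t→17,r→18 11:t→19,r→12 12:t→12,r→12 13:t→6,r→20 14:t→21,r→22 15:t→19,r→23 16:t→11,r→24 17:t→25,r→18 18:t→12,r→26 19:t→27,r→12 20:t→6,r→12 21:t→12,r→18 22:t→27,r→28 23:t→19,r→29 24:t→11,r→6 25:t→21,r→18 26:t→12,r→30 27:t→12,r→12 28:t→27,r→31 29:t→19,r→11 30:t→12,r→27 31:t→27,r→19 [Hopcroft].
'trtr': run [48, 45, 33, 10, 1] end={s24} — reject; 4/4 single-dels accept.
'rrtrt': run [48, 45, 39, 20, 9, 4] end={s24,s3,s52,s7} rej; 5/5 deletions ∈↓L.
'trrrrr': run [48, 45, 33, 27, 15, 6, 1] end={s24} rej; 6/6 deletions ∈↓L.
'rttttt': N↓-sim [48, 45, 36, 27, 19, 11, 5] end={s24,s3,s51,s52,s7} — reject; 6/6 single-dels accept.
4 minimals (antichain).


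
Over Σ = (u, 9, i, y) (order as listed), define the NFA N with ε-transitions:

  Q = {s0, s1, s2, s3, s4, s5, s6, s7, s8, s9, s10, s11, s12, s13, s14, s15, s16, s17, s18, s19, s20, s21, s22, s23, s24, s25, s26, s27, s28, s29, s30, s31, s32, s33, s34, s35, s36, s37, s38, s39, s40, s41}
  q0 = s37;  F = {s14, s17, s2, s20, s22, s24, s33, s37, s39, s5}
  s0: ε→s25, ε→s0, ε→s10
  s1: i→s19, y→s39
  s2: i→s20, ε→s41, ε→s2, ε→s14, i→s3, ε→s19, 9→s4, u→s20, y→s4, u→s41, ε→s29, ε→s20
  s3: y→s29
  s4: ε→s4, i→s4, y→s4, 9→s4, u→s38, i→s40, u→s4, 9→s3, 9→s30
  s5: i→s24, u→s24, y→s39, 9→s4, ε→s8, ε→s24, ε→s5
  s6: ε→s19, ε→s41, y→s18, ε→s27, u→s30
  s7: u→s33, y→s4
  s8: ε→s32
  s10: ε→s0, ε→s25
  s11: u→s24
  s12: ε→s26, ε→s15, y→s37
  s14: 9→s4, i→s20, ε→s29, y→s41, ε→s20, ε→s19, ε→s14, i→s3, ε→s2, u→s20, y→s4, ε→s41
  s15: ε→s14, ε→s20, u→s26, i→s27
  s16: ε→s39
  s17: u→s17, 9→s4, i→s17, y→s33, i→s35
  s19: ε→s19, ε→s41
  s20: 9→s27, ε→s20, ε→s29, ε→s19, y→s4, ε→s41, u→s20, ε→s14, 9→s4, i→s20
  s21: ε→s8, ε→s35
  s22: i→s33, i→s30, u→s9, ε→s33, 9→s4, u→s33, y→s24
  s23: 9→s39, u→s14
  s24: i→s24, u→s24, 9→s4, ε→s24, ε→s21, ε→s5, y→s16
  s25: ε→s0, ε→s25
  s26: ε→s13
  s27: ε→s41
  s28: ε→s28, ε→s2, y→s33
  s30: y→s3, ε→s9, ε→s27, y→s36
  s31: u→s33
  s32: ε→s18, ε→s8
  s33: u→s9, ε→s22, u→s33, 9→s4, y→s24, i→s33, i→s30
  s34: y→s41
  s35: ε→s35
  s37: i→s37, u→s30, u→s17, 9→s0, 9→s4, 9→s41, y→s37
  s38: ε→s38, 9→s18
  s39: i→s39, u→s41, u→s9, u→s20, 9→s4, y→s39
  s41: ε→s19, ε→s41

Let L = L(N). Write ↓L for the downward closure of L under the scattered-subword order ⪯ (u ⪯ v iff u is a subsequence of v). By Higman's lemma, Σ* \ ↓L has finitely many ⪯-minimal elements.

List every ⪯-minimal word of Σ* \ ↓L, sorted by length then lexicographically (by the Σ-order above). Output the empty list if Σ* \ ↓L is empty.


Antichain: [9, uyyyuy].

|Q|=42, |F|=10, |δ|=140 (58 ε).
min D↑ (7 st, q0=0, F={2}): 0:u→1,9→2,i→0,y→0 1:u→1,9→2,i→1,y→3 2:u→2,9→2,i→2,y→2 3:u→3,9→2,i→3,y→4 4:u→4,9→2,i→4,y→5 5:u→6,9→2,i→5,y→5 6:u→6,9→2,i→6,y→2.
'9': run [30, 15] end={s0,s10,s18,s19,s25,s27,s29,s3,s30,s36,s38,s4,…} ∉↓L; 1/1 del acc.
'uyyyuy': |S_i|=[30, 26, 25, 23, 17, 15, 12] end={s18,s19,s27,s29,s3,s30,s36,s38,s4,s40,s41,s9} — reject; 6/6 del acc.
2 minimals (antichain).


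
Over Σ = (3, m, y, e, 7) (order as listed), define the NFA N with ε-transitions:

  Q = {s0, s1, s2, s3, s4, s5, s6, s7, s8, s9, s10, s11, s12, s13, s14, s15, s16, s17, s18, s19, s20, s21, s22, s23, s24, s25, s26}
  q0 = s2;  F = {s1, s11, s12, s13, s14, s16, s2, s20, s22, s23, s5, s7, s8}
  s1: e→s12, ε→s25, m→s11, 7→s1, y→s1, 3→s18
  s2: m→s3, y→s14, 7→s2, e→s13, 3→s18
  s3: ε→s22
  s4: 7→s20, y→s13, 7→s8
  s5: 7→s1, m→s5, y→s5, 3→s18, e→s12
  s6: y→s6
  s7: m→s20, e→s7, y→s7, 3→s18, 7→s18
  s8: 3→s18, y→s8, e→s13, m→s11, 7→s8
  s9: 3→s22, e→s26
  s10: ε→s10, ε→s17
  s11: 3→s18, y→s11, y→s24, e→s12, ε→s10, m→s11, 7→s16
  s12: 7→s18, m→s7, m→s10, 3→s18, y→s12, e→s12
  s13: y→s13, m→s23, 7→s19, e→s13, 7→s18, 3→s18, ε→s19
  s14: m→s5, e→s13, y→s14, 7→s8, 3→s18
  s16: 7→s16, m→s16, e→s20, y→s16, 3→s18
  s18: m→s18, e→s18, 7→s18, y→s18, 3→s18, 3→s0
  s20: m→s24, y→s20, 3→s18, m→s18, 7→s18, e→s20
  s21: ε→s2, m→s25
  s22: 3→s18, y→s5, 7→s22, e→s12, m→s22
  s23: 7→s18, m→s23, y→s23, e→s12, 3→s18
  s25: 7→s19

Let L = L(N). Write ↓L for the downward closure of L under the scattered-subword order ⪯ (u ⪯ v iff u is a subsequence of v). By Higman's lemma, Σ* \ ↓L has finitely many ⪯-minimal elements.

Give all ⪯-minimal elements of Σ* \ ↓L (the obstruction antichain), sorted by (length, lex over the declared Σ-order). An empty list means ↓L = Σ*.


min(Σ*\↓L) = [3, e7, memmm, y7m7em].

|Q|=27, |F|=13, |δ|=90 (7 ε).
min D↑ (14 st, q0=0, F={1}): 0:3→1,m→2,y→3,e→4,7→0 1:3→1,m→1,y→1,e→1,7→1 2:3→1,m→2,y→5,e→6,7→2 3:3→1,m→5,y→3,e→4,7→7 4:3→1,m→8,y→4,e→4,7→1 5:3→1,m→5,y→5,e→6,7→9 6:3→1,m→10,y→6,e→6,7→1 7:3→1,m→11,y→7,e→4,7→7 8:3→1,m→8,y→8,e→6,7→1 9:3→1,m→11,y→9,e→6,7→9 10:3→1,m→12,y→10,e→10,7→1 11:3→1,m→11,y→11,e→6,7→13 12:3→1,m→1,y→12,e→12,7→1 13:3→1,m→13,y→13,e→12,7→13 (ε-aug+det+¬).
'3': run [21, 2] end={s0,s18} — reject; 1/1 del acc.
'e7': |S_i|=[21, 11, 3] end={s0,s18,s19} rej; 2/2 del acc.
'memmm': run [21, 17, 8, 7, 4, 3] end={s0,s18,s24} rej; 5/5 deletions ∈↓L.
'y7m7em': N↓-sim [21, 18, 16, 11, 5, 4, 3] end={s0,s18,s24} rej; 6/6 deletions ∈↓L.
4 words, ⪯-incomp.


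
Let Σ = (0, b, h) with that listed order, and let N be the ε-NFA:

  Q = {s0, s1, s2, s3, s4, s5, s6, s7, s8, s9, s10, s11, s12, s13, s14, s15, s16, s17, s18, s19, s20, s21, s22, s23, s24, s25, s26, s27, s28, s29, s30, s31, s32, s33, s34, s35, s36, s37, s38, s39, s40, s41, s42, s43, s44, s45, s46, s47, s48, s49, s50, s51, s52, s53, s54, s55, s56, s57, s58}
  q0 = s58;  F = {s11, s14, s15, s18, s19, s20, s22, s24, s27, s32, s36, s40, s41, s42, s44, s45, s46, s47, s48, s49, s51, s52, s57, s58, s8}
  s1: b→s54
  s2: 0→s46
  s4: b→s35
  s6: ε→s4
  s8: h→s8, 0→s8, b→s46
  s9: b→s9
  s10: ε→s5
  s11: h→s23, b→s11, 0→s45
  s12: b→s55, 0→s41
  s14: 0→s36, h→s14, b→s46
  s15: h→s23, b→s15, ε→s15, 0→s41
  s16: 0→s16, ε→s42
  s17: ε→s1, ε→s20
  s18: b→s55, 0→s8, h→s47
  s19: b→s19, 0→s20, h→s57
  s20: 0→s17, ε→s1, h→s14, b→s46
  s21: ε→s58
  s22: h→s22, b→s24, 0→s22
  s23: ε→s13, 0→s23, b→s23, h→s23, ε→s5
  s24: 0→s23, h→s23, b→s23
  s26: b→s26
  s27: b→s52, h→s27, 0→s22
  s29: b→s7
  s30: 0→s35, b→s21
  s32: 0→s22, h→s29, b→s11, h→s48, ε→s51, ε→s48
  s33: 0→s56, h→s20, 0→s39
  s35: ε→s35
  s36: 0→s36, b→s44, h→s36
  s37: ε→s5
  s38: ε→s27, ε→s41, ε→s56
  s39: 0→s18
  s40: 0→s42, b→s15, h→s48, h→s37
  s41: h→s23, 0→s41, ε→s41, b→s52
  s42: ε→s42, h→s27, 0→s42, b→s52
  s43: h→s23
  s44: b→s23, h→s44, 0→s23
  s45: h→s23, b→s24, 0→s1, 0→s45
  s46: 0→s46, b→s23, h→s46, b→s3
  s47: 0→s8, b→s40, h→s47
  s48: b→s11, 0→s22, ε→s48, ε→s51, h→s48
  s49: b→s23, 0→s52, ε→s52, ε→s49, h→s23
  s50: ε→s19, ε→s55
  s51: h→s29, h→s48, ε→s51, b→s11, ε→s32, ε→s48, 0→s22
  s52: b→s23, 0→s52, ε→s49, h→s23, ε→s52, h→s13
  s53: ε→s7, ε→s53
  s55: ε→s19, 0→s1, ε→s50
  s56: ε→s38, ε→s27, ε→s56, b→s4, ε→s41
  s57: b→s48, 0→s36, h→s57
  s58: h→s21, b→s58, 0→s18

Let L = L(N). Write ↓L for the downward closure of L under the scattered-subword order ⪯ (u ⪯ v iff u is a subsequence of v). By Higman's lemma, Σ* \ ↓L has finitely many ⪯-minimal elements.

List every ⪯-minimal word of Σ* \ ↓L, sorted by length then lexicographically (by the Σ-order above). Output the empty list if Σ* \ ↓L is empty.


A = [00bb, 0hbbh, 0bh0b0].

|Q|=59, |F|=25, |δ|=140 (38 ε).
min D↑ (23 st, q0=0, F={9}): 0:0→1,b→0,h→0 1:0→2,b→3,h→4 2:0→2,b→5,h→2 3:0→6,b→3,h→7 4:0→2,b→8,h→4 5:0→5,b→9,h→5 6:0→6,b→5,h→10 7:0→11,b→12,h→7 8:0→13,b→14,h→12 9:0→9,b→9,h→9 10:0→11,b→5,h→10 11:0→11,b→15,h→11 12:0→16,b→17,h→12 13:0→13,b→18,h→19 14:0→20,b→14,h→9 15:0→9,b→9,h→15 16:0→16,b→21,h→16 17:0→22,b→17,h→9 18:0→18,b→9,h→9 19:0→16,b→18,h→19 20:0→20,b→18,h→9 21:0→9,b→9,h→9 22:0→22,b→21,h→9.
'00bb': |S_i|=[38, 36, 21, 10, 4] end={s13,s23,s3,s5} — reject; 4/4 single-dels accept.
'0hbbh': |S_i|=[38, 36, 30, 25, 14, 3] end={s13,s23,s5} ∉↓L; 5/5 deletions ∈↓L.
'0bh0b0': N↓-sim [38, 36, 33, 24, 14, 7, 3] end={s13,s23,s5} — reject; 6/6 del acc.
3 obstructions.


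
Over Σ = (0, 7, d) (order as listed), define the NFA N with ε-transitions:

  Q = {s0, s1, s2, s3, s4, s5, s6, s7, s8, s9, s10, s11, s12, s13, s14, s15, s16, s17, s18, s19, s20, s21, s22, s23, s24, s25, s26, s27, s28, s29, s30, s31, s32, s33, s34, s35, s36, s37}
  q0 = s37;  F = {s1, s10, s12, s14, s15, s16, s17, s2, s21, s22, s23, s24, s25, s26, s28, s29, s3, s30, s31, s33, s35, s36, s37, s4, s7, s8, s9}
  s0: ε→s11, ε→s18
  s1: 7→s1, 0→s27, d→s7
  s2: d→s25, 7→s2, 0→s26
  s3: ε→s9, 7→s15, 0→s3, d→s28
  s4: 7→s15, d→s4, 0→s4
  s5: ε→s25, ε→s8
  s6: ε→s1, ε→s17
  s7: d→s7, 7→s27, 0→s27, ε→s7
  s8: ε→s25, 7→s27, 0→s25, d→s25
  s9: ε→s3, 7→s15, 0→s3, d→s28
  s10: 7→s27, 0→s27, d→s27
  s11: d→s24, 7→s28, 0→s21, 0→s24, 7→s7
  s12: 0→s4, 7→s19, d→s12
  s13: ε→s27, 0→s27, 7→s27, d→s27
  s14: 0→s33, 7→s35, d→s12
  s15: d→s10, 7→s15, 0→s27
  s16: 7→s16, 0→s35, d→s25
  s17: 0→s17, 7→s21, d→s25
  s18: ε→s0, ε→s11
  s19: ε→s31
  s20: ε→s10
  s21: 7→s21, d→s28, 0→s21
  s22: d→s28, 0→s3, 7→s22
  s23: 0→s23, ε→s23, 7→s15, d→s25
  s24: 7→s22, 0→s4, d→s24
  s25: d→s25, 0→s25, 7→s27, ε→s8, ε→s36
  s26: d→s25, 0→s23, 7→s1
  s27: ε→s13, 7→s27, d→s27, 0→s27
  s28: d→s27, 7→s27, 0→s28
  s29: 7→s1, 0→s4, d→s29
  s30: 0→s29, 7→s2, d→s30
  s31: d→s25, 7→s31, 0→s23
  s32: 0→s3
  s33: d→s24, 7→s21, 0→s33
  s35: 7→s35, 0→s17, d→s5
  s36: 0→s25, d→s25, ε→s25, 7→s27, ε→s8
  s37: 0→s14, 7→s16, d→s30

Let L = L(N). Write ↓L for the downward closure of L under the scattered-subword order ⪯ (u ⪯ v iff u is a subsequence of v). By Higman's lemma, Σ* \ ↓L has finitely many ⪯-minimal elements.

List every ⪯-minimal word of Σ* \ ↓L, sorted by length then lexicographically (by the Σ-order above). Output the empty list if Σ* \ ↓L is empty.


Antichain: [7d7, d070, 007dd].

|Q|=38, |F|=27, |δ|=114 (21 ε).
min D↑ (25 st, q0=0, F={15}): 0:0→1,7→2,d→3 1:0→4,7→5,d→6 2:0→5,7→2,d→7 3:0→8,7→9,d→3 4:0→4,7→10,d→11 5:0→12,7→5,d→7 6:0→13,7→14,d→6 7:0→7,7→15,d→7 8:0→13,7→16,d→8 9:0→17,7→9,d→7 10:0→10,7→10,d→18 11:0→13,7→19,d→11 12:0→12,7→10,d→7 13:0→13,7→20,d→13 14:0→21,7→14,d→7 15:0→15,7→15,d→15 16:0→15,7→16,d→22 17:0→21,7→16,d→7 18:0→18,7→15,d→15 19:0→23,7→19,d→18 20:0→15,7→20,d→24 21:0→21,7→20,d→7 22:0→15,7→15,d→22 23:0→23,7→20,d→18 24:0→15,7→15,d→15 (ε-aug+det+¬).
'7d7': run [31, 23, 9, 2] end={s13,s27} rej; 3/3 del acc.
'd070': |S_i|=[31, 24, 16, 6, 2] end={s13,s27} ∉↓L; 4/4 single-dels accept.
'007dd': run [31, 27, 17, 9, 4, 2] end={s13,s27} — reject; 5/5 del acc.
3 obstructions.


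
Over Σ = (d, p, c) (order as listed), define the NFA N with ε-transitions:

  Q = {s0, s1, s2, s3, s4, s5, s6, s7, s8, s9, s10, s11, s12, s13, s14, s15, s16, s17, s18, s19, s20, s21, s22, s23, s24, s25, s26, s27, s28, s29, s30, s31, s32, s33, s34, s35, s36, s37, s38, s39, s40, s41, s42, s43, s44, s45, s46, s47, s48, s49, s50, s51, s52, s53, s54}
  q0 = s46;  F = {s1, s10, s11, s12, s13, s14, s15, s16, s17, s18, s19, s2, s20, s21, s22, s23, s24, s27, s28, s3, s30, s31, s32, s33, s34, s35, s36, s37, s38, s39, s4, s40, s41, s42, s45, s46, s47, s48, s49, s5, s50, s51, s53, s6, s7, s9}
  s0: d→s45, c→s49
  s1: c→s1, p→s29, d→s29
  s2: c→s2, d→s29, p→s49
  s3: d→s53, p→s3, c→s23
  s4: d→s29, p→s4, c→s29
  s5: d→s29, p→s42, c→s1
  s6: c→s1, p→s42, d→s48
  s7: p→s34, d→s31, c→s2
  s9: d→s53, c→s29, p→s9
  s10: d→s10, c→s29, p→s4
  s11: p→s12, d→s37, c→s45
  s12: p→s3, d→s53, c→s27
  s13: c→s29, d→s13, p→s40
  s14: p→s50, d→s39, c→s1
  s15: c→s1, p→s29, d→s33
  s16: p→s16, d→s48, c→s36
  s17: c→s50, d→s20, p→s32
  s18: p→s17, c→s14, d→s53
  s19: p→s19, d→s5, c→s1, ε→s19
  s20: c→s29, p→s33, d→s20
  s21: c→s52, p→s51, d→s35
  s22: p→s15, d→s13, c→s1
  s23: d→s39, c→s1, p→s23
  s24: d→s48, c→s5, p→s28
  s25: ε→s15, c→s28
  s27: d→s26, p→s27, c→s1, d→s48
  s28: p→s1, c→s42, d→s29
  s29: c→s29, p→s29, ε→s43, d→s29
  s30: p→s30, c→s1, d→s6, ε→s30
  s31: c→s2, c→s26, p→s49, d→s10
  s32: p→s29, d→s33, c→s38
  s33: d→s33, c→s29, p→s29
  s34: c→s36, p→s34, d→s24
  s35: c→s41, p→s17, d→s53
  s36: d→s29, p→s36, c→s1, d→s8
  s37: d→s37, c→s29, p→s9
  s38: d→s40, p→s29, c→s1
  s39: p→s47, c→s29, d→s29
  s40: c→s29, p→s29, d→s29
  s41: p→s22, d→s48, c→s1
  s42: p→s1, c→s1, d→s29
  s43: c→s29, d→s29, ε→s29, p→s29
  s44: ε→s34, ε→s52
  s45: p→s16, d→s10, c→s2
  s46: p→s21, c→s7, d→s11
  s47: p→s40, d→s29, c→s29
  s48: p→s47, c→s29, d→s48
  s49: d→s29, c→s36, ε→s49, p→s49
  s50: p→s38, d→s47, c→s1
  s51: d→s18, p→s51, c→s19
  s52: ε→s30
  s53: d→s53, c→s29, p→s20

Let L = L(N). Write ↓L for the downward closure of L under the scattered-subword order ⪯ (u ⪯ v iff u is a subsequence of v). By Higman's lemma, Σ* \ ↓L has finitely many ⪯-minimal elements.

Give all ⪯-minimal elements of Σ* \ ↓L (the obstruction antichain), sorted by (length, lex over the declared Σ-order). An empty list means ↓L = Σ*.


|Q|=55, |F|=46, |δ|=159 (9 ε).
min D↑ (47 st, q0=0, F={14}): 0:d→1,p→2,c→3 1:d→4,p→5,c→6 2:d→7,p→8,c→9 3:d→10,p→11,c→12 4:d→4,p→13,c→14 5:d→15,p→16,c→17 6:d→18,p→19,c→12 7:d→15,p→20,c→21 8:d→22,p→8,c→23 9:d→24,p→9,c→25 10:d→18,p→26,c→12 11:d→27,p→11,c→28 12:d→14,p→26,c→12 13:d→15,p→13,c→14 14:d→14,p→14,c→14 15:d→15,p→29,c→14 16:d→15,p→16,c→30 17:d→31,p→17,c→25 18:d→18,p→32,c→14 19:d→31,p→19,c→28 20:d→29,p→33,c→34 21:d→31,p→35,c→25 22:d→15,p→20,c→36 23:d→37,p→23,c→25 24:d→31,p→38,c→25 25:d→14,p→14,c→25 26:d→14,p→26,c→28 27:d→31,p→39,c→37 28:d→14,p→28,c→25 29:d→29,p→40,c→14 30:d→41,p→30,c→25 31:d→31,p→42,c→14 32:d→14,p→32,c→14 33:d→40,p→14,c→43 34:d→42,p→43,c→25 35:d→44,p→45,c→25 36:d→41,p→34,c→25 37:d→14,p→38,c→25 38:d→14,p→25,c→25 39:d→14,p→25,c→38 40:d→40,p→14,c→14 41:d→14,p→42,c→14 42:d→14,p→46,c→14 43:d→46,p→14,c→25 44:d→44,p→46,c→14 45:d→40,p→14,c→25 46:d→14,p→14,c→14.
'ddc': |S_i|=[51, 43, 16, 2] end={s29,s43} ∉↓L; 3/3 deletions ∈↓L.
'ccd': run [51, 37, 10, 3] end={s29,s43,s8} rej; 3/3 single-dels accept.
'pccp': N↓-sim [51, 43, 26, 3, 2] end={s29,s43} rej; 4/4 del acc.
'cdpd': run [51, 37, 22, 11, 3] end={s29,s43,s8} — reject; 4/4 single-dels accept.
'pdppp': N↓-sim [51, 43, 28, 16, 8, 2] end={s29,s43} ∉↓L; 5/5 deletions ∈↓L.
'ppcdd': run [51, 43, 38, 15, 9, 2] end={s29,s43} — reject; 5/5 single-dels accept.
6 obstructions.

min(Σ*\↓L) = [ddc, ccd, pccp, cdpd, pdppp, ppcdd].


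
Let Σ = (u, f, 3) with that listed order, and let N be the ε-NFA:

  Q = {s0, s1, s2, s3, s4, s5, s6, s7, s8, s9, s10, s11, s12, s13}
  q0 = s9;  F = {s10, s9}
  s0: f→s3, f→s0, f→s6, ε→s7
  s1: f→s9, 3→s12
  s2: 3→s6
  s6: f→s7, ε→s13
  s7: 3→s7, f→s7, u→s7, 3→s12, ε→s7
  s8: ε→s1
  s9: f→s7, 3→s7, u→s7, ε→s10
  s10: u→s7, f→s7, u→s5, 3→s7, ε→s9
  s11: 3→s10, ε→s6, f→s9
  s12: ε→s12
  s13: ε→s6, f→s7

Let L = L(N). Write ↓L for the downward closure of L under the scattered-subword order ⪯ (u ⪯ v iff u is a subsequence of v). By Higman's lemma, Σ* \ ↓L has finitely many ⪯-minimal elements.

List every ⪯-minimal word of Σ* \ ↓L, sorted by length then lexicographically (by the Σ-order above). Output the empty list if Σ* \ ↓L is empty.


|Q|=14, |F|=2, |δ|=30 (9 ε).
min D↑ (2 st, q0=0, F={1}): 0:u→1,f→1,3→1 1:u→1,f→1,3→1 (ε-aug+det+¬).
'u': |S_i|=[5, 3] end={s12,s5,s7} rej; 1/1 deletions ∈↓L.
'f': N↓-sim [5, 2] end={s12,s7} ∉↓L; 1/1 single-dels accept.
'3': |S_i|=[5, 2] end={s12,s7} rej; 1/1 deletions ∈↓L.
3 words, ⪯-incomp.

min(Σ*\↓L) = [u, f, 3].


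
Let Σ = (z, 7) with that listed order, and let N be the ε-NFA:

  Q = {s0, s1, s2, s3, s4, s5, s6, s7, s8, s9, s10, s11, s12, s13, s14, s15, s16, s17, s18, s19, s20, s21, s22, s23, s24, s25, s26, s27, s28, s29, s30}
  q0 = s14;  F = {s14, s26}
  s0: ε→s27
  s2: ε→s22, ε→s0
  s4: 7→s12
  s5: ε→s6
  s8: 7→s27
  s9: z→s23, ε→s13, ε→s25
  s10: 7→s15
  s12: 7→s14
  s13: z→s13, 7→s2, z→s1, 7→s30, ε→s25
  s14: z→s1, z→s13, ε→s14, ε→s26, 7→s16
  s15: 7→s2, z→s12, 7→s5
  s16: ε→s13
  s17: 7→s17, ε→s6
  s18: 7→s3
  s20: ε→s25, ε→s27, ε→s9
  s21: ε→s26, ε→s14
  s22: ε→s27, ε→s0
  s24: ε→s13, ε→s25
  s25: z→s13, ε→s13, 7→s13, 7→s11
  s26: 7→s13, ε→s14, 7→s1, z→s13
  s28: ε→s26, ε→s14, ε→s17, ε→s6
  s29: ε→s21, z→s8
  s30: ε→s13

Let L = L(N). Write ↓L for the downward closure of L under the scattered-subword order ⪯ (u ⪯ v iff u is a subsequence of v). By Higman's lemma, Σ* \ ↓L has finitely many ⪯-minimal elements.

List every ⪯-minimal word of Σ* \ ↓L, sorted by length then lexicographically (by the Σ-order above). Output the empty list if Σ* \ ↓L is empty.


min(Σ*\↓L) = [z, 7].

|Q|=31, |F|=2, |δ|=52 (28 ε).
min D↑ (2 st, q0=0, F={1}): 0:z→1,7→1 1:z→1,7→1.
'z': N↓-sim [12, 9] end={s0,s1,s11,s13,s2,s22,s25,s27,s30} ∉↓L; 1/1 del acc.
'7': run [12, 10] end={s0,s1,s11,s13,s16,s2,s22,s25,s27,s30} — reject; 1/1 deletions ∈↓L.
2 obstructions.


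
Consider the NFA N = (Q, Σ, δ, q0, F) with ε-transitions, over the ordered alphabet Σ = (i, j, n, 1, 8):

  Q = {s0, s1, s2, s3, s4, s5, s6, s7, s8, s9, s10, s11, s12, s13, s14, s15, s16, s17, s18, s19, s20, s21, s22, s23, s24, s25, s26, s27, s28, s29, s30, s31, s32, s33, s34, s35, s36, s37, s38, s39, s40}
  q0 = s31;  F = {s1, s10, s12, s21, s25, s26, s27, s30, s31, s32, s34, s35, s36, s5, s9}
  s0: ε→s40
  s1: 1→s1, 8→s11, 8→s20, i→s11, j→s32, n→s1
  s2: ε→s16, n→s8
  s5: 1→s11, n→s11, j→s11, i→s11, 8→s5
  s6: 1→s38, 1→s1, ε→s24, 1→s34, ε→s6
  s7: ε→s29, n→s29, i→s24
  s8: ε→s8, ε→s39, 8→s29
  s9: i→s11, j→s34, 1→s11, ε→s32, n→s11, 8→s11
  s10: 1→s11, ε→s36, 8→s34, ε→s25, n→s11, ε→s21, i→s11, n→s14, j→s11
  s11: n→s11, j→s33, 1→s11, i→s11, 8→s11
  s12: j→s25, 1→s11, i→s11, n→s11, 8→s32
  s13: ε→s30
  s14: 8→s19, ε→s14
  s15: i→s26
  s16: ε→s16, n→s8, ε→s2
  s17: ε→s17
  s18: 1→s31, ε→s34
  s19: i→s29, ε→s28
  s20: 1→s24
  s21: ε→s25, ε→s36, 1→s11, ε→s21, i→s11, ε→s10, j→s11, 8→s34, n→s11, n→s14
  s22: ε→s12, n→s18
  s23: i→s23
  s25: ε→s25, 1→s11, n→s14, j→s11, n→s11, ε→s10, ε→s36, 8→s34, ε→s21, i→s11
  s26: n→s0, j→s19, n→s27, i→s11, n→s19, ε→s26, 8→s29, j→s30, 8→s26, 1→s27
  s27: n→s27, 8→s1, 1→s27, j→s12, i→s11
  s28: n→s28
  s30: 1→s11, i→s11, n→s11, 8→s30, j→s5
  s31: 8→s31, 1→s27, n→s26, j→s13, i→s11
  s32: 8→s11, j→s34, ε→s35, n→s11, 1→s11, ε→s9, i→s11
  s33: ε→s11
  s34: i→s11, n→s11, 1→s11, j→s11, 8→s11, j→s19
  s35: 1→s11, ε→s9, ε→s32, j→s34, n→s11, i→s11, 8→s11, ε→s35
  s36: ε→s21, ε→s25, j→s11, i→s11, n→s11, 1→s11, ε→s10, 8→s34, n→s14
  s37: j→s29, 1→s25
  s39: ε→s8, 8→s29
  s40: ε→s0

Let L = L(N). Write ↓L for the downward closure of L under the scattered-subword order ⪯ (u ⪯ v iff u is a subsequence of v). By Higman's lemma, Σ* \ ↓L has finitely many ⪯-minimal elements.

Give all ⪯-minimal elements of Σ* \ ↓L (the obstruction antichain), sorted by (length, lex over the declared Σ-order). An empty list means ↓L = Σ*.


|Q|=41, |F|=15, |δ|=148 (39 ε).
min D↑ (11 st, q0=0, F={1}): 0:i→1,j→2,n→3,1→4,8→0 1:i→1,j→1,n→1,1→1,8→1 2:i→1,j→5,n→1,1→1,8→2 3:i→1,j→2,n→4,1→4,8→3 4:i→1,j→6,n→4,1→4,8→7 5:i→1,j→1,n→1,1→1,8→5 6:i→1,j→8,n→1,1→1,8→9 7:i→1,j→9,n→7,1→7,8→1 8:i→1,j→1,n→1,1→1,8→10 9:i→1,j→10,n→1,1→1,8→1 10:i→1,j→1,n→1,1→1,8→1 (ε-aug+det+¬).
'i': run [26, 3] end={s11,s29,s33} — reject; 1/1 deletions ∈↓L.
'jn': N↓-sim [26, 18, 6] end={s11,s14,s19,s28,s29,s33} — reject; 2/2 single-dels accept.
'j1': |S_i|=[26, 18, 2] end={s11,s33} rej; 2/2 single-dels accept.
'jjj': N↓-sim [26, 18, 12, 5] end={s11,s19,s28,s29,s33} rej; 3/3 single-dels accept.
'188': |S_i|=[26, 19, 12, 4] end={s11,s20,s24,s33} ∉↓L; 3/3 single-dels accept.
'nn88': run [26, 24, 21, 12, 4] end={s11,s20,s24,s33} ∉↓L; 4/4 deletions ∈↓L.
6 minimals (antichain).

A = [i, jn, j1, jjj, 188, nn88].


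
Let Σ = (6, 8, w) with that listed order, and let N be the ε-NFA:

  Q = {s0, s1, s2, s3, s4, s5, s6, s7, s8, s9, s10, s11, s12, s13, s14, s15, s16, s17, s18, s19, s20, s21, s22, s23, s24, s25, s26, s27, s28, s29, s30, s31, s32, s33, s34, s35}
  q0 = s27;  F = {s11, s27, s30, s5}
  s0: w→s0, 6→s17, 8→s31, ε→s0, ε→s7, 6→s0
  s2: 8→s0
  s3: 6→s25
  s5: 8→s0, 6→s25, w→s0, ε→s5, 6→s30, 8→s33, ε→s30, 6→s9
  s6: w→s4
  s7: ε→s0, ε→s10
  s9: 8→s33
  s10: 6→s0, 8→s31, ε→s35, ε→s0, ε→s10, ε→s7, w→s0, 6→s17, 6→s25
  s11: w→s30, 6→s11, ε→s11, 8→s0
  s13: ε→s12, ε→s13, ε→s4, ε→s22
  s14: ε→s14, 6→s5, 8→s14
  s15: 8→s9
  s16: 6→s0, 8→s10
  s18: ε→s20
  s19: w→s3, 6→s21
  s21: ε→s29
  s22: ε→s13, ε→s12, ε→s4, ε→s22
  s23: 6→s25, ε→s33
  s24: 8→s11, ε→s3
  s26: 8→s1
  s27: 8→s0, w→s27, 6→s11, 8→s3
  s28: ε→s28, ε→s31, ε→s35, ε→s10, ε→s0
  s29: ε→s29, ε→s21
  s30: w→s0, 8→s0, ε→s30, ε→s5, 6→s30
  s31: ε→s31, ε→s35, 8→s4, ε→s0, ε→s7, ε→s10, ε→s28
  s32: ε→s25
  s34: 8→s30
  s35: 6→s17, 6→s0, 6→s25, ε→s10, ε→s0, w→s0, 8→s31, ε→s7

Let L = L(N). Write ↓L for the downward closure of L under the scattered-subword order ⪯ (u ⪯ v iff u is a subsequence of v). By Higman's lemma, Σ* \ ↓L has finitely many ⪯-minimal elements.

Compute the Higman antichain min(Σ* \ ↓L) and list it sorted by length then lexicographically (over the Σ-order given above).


|Q|=36, |F|=4, |δ|=89 (43 ε).
min D↑ (4 st, q0=0, F={2}): 0:6→1,8→2,w→0 1:6→1,8→2,w→3 2:6→2,8→2,w→2 3:6→3,8→2,w→2 (ε-aug+det+¬).
'8': |S_i|=[16, 11] end={s0,s10,s17,s25,s28,s3,s31,s33,s35,s4,s7} rej; 1/1 single-dels accept.
'6ww': |S_i|=[16, 14, 13, 9] end={s0,s10,s17,s25,s28,s31,s35,s4,s7} rej; 3/3 single-dels accept.
2 words, ⪯-incomp.

Antichain: [8, 6ww].


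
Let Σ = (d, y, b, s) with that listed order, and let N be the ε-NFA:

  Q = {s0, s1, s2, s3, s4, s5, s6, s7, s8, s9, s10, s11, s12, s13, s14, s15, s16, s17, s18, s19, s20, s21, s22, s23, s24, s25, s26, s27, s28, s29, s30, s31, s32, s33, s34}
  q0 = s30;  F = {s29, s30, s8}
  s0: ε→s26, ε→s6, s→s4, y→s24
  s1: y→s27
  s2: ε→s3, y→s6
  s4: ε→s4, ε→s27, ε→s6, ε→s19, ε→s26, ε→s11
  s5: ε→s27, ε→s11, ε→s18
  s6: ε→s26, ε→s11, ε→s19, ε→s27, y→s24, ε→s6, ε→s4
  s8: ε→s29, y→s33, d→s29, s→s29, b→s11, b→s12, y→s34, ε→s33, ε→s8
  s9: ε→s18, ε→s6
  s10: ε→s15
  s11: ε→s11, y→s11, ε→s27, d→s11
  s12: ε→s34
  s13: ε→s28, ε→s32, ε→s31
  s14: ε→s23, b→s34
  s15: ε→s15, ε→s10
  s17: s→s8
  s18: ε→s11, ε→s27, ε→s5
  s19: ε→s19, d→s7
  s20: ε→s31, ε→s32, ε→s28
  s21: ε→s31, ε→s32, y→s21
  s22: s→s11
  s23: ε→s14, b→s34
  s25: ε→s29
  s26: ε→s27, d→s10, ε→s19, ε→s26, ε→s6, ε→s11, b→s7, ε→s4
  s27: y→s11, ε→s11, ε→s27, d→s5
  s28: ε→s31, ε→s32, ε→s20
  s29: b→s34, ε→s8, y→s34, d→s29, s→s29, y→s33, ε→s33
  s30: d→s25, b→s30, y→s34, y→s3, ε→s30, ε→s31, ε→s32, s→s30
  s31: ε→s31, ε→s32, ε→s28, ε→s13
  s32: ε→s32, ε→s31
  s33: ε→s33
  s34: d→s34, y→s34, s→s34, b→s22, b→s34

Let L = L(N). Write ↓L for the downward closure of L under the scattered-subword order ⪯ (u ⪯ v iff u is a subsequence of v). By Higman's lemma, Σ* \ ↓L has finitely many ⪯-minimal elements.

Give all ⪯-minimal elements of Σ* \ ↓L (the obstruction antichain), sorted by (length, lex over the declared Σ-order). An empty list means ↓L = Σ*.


min(Σ*\↓L) = [y, db].

|Q|=35, |F|=3, |δ|=105 (67 ε).
min D↑ (3 st, q0=0, F={2}): 0:d→1,y→2,b→0,s→0 1:d→1,y→2,b→2,s→1 2:d→2,y→2,b→2,s→2 [Hopcroft].
'y': N↓-sim [18, 8] end={s11,s18,s22,s27,s3,s33,s34,s5} rej; 1/1 del acc.
'db': |S_i|=[18, 11, 7] end={s11,s12,s18,s22,s27,s34,s5} ∉↓L; 2/2 deletions ∈↓L.
2 minimals (antichain).


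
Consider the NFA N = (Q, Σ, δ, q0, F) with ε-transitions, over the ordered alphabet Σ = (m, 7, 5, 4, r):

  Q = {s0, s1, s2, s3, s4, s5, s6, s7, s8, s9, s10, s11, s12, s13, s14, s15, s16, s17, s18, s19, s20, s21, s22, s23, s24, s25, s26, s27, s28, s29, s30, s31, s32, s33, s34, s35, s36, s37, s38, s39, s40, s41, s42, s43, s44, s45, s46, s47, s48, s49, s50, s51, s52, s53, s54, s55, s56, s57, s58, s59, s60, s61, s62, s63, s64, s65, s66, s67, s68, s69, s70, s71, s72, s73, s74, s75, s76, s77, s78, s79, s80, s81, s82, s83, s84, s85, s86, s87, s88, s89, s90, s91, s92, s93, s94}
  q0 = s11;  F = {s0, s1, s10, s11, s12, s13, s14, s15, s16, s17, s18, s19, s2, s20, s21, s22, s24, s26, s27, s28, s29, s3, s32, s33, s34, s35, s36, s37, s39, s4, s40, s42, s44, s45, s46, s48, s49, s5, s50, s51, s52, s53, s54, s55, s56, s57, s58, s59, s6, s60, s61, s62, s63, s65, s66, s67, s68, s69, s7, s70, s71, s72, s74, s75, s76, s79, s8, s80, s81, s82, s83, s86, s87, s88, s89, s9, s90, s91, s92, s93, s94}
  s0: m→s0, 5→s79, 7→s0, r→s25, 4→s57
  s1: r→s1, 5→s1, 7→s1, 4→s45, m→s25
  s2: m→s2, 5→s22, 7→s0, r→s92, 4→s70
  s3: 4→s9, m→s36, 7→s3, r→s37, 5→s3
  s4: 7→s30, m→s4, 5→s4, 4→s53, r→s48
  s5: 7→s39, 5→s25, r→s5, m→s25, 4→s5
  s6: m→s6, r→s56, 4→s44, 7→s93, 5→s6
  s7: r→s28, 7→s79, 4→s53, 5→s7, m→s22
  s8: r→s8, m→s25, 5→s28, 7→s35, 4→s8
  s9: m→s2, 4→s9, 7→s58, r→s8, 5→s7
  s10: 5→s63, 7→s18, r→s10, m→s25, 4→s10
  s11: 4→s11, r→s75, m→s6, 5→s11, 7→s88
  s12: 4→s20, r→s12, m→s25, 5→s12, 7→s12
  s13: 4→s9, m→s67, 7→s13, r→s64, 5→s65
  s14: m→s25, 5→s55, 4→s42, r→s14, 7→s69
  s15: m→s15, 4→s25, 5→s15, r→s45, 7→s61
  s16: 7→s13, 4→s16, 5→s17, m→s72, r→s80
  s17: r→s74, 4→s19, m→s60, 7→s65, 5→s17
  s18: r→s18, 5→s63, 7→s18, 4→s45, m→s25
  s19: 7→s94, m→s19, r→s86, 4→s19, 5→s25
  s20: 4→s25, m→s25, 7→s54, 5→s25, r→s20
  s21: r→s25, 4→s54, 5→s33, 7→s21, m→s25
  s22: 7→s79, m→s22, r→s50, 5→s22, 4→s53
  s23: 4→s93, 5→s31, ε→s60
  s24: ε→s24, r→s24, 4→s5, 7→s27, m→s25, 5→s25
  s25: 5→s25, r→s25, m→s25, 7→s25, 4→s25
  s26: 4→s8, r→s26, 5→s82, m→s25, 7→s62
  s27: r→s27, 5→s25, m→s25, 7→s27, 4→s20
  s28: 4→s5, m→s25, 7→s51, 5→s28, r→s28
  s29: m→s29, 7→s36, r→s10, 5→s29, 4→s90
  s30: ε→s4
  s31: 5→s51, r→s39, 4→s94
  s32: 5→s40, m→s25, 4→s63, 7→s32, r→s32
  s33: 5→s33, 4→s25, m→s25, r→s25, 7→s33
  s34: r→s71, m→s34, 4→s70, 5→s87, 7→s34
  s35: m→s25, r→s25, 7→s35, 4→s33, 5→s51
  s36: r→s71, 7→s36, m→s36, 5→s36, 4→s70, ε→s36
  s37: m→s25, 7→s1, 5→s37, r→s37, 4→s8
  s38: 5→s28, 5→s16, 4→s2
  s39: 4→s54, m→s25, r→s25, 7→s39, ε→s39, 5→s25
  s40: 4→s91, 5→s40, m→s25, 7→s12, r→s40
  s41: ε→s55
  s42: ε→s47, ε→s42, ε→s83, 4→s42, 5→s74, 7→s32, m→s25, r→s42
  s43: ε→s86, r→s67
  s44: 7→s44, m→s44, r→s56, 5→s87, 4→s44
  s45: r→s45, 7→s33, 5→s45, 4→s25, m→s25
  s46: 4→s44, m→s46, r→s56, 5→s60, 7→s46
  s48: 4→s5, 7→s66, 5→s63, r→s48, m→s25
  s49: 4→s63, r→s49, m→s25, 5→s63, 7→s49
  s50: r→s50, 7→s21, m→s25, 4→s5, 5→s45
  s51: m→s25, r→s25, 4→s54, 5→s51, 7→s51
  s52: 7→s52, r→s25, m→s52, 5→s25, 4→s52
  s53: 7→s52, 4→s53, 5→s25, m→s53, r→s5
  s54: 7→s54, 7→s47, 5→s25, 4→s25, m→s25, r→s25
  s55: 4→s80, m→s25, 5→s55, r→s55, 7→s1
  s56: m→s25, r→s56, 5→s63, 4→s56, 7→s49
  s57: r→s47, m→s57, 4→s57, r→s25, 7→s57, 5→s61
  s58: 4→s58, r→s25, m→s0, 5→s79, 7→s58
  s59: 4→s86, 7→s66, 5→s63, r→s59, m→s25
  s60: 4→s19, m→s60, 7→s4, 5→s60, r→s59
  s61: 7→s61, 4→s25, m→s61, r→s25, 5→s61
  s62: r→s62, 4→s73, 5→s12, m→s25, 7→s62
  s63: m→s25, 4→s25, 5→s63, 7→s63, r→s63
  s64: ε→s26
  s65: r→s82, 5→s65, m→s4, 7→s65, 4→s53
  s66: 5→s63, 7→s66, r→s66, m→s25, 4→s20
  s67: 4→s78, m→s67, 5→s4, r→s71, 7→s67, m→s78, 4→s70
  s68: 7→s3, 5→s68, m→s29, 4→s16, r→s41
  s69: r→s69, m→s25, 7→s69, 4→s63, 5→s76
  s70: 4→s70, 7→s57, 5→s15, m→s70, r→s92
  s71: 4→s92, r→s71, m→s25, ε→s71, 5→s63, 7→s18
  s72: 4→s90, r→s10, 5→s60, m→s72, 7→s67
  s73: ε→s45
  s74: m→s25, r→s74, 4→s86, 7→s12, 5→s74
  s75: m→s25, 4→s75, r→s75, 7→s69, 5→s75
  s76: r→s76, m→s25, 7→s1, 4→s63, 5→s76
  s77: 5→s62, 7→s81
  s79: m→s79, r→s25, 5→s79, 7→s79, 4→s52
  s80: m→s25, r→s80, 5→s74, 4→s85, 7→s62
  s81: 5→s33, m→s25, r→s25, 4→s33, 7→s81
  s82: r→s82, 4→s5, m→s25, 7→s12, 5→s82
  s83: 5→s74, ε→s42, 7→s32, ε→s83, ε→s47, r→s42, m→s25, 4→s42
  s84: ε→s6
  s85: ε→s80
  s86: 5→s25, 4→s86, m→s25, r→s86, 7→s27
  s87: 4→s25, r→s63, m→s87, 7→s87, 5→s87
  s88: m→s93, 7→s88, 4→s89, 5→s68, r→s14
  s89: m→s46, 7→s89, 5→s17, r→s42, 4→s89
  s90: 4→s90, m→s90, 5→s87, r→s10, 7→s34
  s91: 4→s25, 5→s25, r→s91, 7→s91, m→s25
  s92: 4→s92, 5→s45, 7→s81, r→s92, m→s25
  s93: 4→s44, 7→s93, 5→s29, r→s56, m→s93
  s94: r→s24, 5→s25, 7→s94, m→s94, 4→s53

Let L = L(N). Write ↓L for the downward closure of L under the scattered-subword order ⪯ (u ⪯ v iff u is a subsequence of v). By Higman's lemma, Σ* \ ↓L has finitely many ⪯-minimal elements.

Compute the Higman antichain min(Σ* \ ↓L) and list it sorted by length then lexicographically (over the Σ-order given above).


A = [rm, m454, mr54, r744, 74545, 75747r].

|Q|=95, |F|=81, |δ|=443 (18 ε).
min D↑ (81 st, q0=0, F={10}): 0:m→1,7→2,5→0,4→0,r→3 1:m→1,7→4,5→1,4→5,r→6 2:m→4,7→2,5→7,4→8,r→9 3:m→10,7→11,5→3,4→3,r→3 4:m→4,7→4,5→12,4→5,r→6 5:m→5,7→5,5→13,4→5,r→6 6:m→10,7→14,5→15,4→6,r→6 7:m→12,7→16,5→7,4→17,r→18 8:m→19,7→8,5→20,4→8,r→21 9:m→10,7→11,5→18,4→21,r→9 10:m→10,7→10,5→10,4→10,r→10 11:m→10,7→11,5→22,4→15,r→11 12:m→12,7→23,5→12,4→24,r→25 13:m→13,7→13,5→13,4→10,r→15 14:m→10,7→14,5→15,4→15,r→14 15:m→10,7→15,5→15,4→10,r→15 16:m→23,7→16,5→16,4→26,r→27 17:m→28,7→29,5→20,4→17,r→30 18:m→10,7→31,5→18,4→30,r→18 19:m→19,7→19,5→32,4→5,r→6 20:m→32,7→33,5→20,4→34,r→35 21:m→10,7→36,5→35,4→21,r→21 22:m→10,7→31,5→22,4→15,r→22 23:m→23,7→23,5→23,4→37,r→38 24:m→24,7→39,5→13,4→24,r→25 25:m→10,7→40,5→15,4→25,r→25 26:m→41,7→42,5→43,4→26,r→44 27:m→10,7→31,5→27,4→44,r→27 28:m→28,7→45,5→32,4→24,r→25 29:m→45,7→29,5→33,4→26,r→46 30:m→10,7→47,5→35,4→30,r→30 31:m→10,7→31,5→31,4→48,r→31 32:m→32,7→49,5→32,4→34,r→50 33:m→49,7→33,5→33,4→51,r→52 34:m→34,7→53,5→10,4→34,r→54 35:m→10,7→55,5→35,4→54,r→35 36:m→10,7→36,5→56,4→15,r→36 37:m→37,7→57,5→58,4→37,r→59 38:m→10,7→40,5→15,4→59,r→38 39:m→39,7→39,5→13,4→37,r→38 40:m→10,7→40,5→15,4→48,r→40 41:m→41,7→60,5→61,4→37,r→59 42:m→60,7→42,5→62,4→42,r→10 43:m→61,7→62,5→43,4→51,r→63 44:m→10,7→64,5→63,4→44,r→44 45:m→45,7→45,5→49,4→37,r→38 46:m→10,7→47,5→52,4→44,r→46 47:m→10,7→47,5→55,4→48,r→47 48:m→10,7→65,5→48,4→10,r→48 49:m→49,7→49,5→49,4→51,r→66 50:m→10,7→67,5→15,4→54,r→50 51:m→51,7→68,5→10,4→51,r→69 52:m→10,7→55,5→52,4→69,r→52 53:m→53,7→53,5→10,4→51,r→70 54:m→10,7→71,5→10,4→54,r→54 55:m→10,7→55,5→55,4→72,r→55 56:m→10,7→55,5→56,4→73,r→56 57:m→57,7→57,5→74,4→57,r→10 58:m→58,7→74,5→58,4→10,r→48 59:m→10,7→75,5→48,4→59,r→59 60:m→60,7→60,5→62,4→57,r→10 61:m→61,7→62,5→61,4→51,r→76 62:m→62,7→62,5→62,4→68,r→10 63:m→10,7→77,5→63,4→69,r→63 64:m→10,7→64,5→77,4→65,r→10 65:m→10,7→65,5→65,4→10,r→10 66:m→10,7→67,5→15,4→69,r→66 67:m→10,7→67,5→15,4→72,r→67 68:m→68,7→68,5→10,4→68,r→10 69:m→10,7→78,5→10,4→69,r→69 70:m→10,7→71,5→10,4→69,r→70 71:m→10,7→71,5→10,4→72,r→71 72:m→10,7→79,5→10,4→10,r→72 73:m→10,7→73,5→10,4→10,r→73 74:m→74,7→74,5→74,4→10,r→10 75:m→10,7→75,5→65,4→65,r→10 76:m→10,7→80,5→48,4→69,r→76 77:m→10,7→77,5→77,4→79,r→10 78:m→10,7→78,5→10,4→79,r→10 79:m→10,7→79,5→10,4→10,r→10 80:m→10,7→80,5→65,4→79,r→10 (ε-aug+det+¬).
'rm': N↓-sim [89, 50, 1] end={s25} — reject; 2/2 deletions ∈↓L.
'm454': N↓-sim [89, 51, 32, 7, 1] end={s25} — reject; 4/4 single-dels accept.
'mr54': run [89, 51, 24, 4, 1] end={s25} rej; 4/4 deletions ∈↓L.
'r744': |S_i|=[89, 50, 25, 9, 1] end={s25} — reject; 4/4 deletions ∈↓L.
'74545': N↓-sim [89, 86, 73, 39, 14, 1] end={s25} — reject; 5/5 deletions ∈↓L.
'75747r': N↓-sim [89, 86, 74, 56, 31, 15, 2] end={s25,s47} ∉↓L; 6/6 del acc.
6 words, ⪯-incomp.


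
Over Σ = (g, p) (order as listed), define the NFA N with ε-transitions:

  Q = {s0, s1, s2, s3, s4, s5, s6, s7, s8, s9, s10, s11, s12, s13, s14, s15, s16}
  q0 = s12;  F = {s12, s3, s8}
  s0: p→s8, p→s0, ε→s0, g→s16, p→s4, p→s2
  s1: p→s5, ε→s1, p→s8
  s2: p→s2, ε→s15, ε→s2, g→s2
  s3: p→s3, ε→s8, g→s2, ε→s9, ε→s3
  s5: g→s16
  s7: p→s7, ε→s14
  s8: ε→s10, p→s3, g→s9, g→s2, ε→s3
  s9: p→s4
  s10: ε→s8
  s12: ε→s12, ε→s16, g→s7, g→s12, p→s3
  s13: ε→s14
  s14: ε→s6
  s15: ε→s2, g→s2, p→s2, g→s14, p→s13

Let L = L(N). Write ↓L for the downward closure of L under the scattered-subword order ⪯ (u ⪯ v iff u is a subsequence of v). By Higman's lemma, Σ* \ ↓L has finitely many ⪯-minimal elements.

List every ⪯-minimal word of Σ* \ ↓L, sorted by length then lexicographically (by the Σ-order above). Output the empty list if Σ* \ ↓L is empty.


min(Σ*\↓L) = [pg].

|Q|=17, |F|=3, |δ|=40 (16 ε).
min D↑ (3 st, q0=0, F={2}): 0:g→0,p→1 1:g→2,p→1 2:g→2,p→2 (ε-aug+det+¬).
'pg': N↓-sim [13, 11, 7] end={s13,s14,s15,s2,s4,s6,s9} — reject; 2/2 single-dels accept.
1 minimals (antichain).


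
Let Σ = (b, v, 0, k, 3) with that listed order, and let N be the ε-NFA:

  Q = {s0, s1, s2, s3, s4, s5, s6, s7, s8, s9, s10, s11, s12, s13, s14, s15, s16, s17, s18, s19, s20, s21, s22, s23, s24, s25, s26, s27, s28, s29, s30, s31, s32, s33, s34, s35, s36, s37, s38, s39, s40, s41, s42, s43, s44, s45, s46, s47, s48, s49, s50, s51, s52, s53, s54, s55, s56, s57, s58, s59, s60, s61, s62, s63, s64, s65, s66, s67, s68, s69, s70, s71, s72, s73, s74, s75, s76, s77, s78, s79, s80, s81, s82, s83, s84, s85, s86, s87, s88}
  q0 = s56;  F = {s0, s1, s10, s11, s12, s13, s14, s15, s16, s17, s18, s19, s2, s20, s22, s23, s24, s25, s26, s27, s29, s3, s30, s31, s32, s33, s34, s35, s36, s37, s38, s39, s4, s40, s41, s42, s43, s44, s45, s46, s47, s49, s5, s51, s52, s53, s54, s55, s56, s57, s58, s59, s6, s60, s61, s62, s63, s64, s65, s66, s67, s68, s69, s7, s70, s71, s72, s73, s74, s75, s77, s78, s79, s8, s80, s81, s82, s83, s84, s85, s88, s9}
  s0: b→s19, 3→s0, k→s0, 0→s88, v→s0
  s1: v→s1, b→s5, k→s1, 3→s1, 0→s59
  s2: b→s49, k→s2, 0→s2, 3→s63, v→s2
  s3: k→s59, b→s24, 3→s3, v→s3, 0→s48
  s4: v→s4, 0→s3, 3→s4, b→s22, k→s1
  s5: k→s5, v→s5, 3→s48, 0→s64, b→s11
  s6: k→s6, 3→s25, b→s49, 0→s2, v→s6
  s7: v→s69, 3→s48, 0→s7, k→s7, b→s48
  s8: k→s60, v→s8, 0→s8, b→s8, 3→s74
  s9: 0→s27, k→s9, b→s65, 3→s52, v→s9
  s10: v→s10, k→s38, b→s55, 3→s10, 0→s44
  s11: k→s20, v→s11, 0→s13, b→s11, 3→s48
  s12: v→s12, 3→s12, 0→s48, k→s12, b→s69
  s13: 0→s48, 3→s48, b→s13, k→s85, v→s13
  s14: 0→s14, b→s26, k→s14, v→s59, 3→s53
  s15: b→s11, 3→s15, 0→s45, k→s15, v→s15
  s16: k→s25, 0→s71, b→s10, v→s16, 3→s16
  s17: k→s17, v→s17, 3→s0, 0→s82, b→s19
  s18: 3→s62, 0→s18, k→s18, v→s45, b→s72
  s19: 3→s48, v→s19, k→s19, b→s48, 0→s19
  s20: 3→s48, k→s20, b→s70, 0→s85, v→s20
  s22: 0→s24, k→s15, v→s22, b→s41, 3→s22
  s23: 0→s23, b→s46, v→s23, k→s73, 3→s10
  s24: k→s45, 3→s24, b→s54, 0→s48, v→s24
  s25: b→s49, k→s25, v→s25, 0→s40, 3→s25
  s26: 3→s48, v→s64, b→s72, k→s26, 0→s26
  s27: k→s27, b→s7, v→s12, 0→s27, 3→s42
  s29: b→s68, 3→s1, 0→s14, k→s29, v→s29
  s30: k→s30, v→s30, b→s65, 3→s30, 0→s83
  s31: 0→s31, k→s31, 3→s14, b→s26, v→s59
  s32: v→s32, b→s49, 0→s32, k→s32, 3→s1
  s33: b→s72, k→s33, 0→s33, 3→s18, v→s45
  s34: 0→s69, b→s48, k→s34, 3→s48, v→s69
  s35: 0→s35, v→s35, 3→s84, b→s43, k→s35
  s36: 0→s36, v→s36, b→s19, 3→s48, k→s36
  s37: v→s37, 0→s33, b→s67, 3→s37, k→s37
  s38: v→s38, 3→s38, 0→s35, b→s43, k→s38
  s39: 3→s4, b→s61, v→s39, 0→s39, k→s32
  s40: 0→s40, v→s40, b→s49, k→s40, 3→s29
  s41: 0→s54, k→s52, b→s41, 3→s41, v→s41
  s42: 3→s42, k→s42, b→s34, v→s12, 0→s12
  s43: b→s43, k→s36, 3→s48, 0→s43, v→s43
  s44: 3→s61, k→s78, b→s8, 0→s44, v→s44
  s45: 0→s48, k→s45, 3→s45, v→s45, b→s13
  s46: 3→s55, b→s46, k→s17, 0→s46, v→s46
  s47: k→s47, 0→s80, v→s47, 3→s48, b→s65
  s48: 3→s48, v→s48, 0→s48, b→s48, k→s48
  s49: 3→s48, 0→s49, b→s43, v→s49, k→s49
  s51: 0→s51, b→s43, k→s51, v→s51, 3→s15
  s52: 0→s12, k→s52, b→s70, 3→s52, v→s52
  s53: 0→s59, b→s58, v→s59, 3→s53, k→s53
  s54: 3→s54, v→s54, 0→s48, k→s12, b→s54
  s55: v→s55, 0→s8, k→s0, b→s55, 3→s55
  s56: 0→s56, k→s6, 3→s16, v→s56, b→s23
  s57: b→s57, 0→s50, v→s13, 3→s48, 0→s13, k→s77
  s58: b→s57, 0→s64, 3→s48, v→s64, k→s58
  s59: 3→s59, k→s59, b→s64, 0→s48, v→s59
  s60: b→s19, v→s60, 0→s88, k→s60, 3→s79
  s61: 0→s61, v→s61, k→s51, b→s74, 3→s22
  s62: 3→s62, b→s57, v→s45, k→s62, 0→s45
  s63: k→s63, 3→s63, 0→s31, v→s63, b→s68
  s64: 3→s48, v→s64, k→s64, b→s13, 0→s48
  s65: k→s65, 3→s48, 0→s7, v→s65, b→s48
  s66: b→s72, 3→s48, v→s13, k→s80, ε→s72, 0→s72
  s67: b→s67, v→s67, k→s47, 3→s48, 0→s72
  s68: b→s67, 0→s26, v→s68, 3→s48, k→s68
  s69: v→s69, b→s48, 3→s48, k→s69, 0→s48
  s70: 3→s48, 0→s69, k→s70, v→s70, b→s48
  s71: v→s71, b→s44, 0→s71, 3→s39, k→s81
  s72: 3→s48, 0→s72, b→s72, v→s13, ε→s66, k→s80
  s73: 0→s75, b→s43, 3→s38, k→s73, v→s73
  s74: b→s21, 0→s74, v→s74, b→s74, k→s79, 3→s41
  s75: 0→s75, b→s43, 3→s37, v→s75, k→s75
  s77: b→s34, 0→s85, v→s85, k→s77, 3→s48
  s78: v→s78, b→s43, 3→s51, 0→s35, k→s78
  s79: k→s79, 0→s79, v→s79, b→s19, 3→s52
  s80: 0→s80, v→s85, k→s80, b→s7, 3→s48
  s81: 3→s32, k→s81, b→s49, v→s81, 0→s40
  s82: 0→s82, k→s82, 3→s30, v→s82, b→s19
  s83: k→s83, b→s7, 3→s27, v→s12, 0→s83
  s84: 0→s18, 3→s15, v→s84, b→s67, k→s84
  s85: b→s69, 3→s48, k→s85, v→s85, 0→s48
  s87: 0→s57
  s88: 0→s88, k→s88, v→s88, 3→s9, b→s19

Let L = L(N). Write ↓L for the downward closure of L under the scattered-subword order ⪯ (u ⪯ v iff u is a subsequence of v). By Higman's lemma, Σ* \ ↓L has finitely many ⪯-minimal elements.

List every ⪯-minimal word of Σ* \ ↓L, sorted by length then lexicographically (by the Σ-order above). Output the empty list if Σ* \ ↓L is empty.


|Q|=89, |F|=82, |δ|=420 (2 ε).
min D↑ (82 st, q0=0, F={17}): 0:b→1,v→0,0→0,k→2,3→3 1:b→4,v→1,0→1,k→5,3→6 2:b→7,v→2,0→8,k→2,3→9 3:b→6,v→3,0→10,k→9,3→3 4:b→4,v→4,0→4,k→11,3→12 5:b→13,v→5,0→14,k→5,3→15 6:b→12,v→6,0→16,k→15,3→6 7:b→13,v→7,0→7,k→7,3→17 8:b→7,v→8,0→8,k→8,3→18 9:b→7,v→9,0→19,k→9,3→9 10:b→16,v→10,0→10,k→20,3→21 11:b→22,v→11,0→23,k→11,3→24 12:b→12,v→12,0→25,k→24,3→12 13:b→13,v→13,0→13,k→26,3→17 14:b→13,v→14,0→14,k→14,3→27 15:b→13,v→15,0→28,k→15,3→15 16:b→25,v→16,0→16,k→29,3→30 17:b→17,v→17,0→17,k→17,3→17 18:b→31,v→18,0→32,k→18,3→18 19:b→7,v→19,0→19,k→19,3→33 20:b→7,v→20,0→19,k→20,3→34 21:b→30,v→21,0→21,k→34,3→35 22:b→17,v→22,0→22,k→22,3→17 23:b→22,v→23,0→23,k→23,3→36 24:b→22,v→24,0→37,k→24,3→24 25:b→25,v→25,0→25,k→38,3→39 26:b→22,v→26,0→26,k→26,3→17 27:b→40,v→27,0→41,k→27,3→27 28:b→13,v→28,0→28,k→28,3→42 29:b→13,v→29,0→28,k→29,3→43 30:b→39,v→30,0→30,k→43,3→44 31:b→40,v→31,0→45,k→31,3→17 32:b→45,v→46,0→32,k→32,3→47 33:b→31,v→33,0→47,k→33,3→48 34:b→7,v→34,0→34,k→34,3→48 35:b→44,v→35,0→49,k→48,3→35 36:b→50,v→36,0→51,k→36,3→36 37:b→22,v→37,0→37,k→37,3→52 38:b→22,v→38,0→37,k→38,3→53 39:b→39,v→39,0→39,k→53,3→54 40:b→40,v→40,0→55,k→56,3→17 41:b→55,v→57,0→41,k→41,3→58 42:b→40,v→42,0→58,k→42,3→59 43:b→13,v→43,0→43,k→43,3→59 44:b→54,v→44,0→60,k→59,3→44 45:b→55,v→61,0→45,k→45,3→17 46:b→61,v→46,0→17,k→46,3→46 47:b→45,v→46,0→47,k→47,3→62 48:b→63,v→48,0→46,k→48,3→48 49:b→60,v→49,0→17,k→46,3→49 50:b→17,v→50,0→64,k→50,3→17 51:b→64,v→65,0→51,k→51,3→66 52:b→50,v→52,0→66,k→52,3→67 53:b→22,v→53,0→53,k→53,3→67 54:b→54,v→54,0→68,k→67,3→54 55:b→55,v→69,0→55,k→70,3→17 56:b→50,v→56,0→70,k→56,3→17 57:b→69,v→57,0→17,k→57,3→57 58:b→55,v→57,0→58,k→58,3→71 59:b→72,v→59,0→57,k→59,3→59 60:b→68,v→60,0→17,k→57,3→60 61:b→69,v→61,0→17,k→61,3→17 62:b→73,v→46,0→46,k→62,3→62 63:b→72,v→63,0→61,k→63,3→17 64:b→17,v→74,0→64,k→64,3→17 65:b→74,v→65,0→17,k→65,3→65 66:b→64,v→65,0→66,k→66,3→75 67:b→76,v→67,0→65,k→67,3→67 68:b→68,v→68,0→17,k→65,3→68 69:b→69,v→69,0→17,k→77,3→17 70:b→64,v→77,0→70,k→70,3→17 71:b→78,v→57,0→57,k→71,3→71 72:b→72,v→72,0→69,k→79,3→17 73:b→78,v→61,0→61,k→73,3→17 74:b→17,v→74,0→17,k→74,3→17 75:b→80,v→65,0→65,k→75,3→75 76:b→17,v→76,0→74,k→76,3→17 77:b→74,v→77,0→17,k→77,3→17 78:b→78,v→69,0→69,k→81,3→17 79:b→76,v→79,0→77,k→79,3→17 80:b→17,v→74,0→74,k→80,3→17 81:b→80,v→77,0→77,k→81,3→17 [Hopcroft].
'kb3': N↓-sim [85, 66, 27, 1] end={s48} rej; 3/3 single-dels accept.
'bbkbb': |S_i|=[85, 66, 41, 26, 7, 1] end={s48} rej; 5/5 del acc.
'k030v0': N↓-sim [85, 66, 57, 44, 27, 8, 1] end={s48} — reject; 6/6 del acc.
'303300': run [85, 76, 67, 55, 29, 12, 1] end={s48} — reject; 6/6 del acc.
4 obstructions.

A = [kb3, bbkbb, k030v0, 303300].
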